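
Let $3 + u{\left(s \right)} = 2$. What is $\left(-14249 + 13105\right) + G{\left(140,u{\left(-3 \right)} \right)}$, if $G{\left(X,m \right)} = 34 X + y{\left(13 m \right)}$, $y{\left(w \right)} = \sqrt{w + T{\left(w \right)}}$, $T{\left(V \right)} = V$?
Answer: $3616 + i \sqrt{26} \approx 3616.0 + 5.099 i$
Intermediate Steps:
$y{\left(w \right)} = \sqrt{2} \sqrt{w}$ ($y{\left(w \right)} = \sqrt{w + w} = \sqrt{2 w} = \sqrt{2} \sqrt{w}$)
$u{\left(s \right)} = -1$ ($u{\left(s \right)} = -3 + 2 = -1$)
$G{\left(X,m \right)} = 34 X + \sqrt{26} \sqrt{m}$ ($G{\left(X,m \right)} = 34 X + \sqrt{2} \sqrt{13 m} = 34 X + \sqrt{2} \sqrt{13} \sqrt{m} = 34 X + \sqrt{26} \sqrt{m}$)
$\left(-14249 + 13105\right) + G{\left(140,u{\left(-3 \right)} \right)} = \left(-14249 + 13105\right) + \left(34 \cdot 140 + \sqrt{26} \sqrt{-1}\right) = -1144 + \left(4760 + \sqrt{26} i\right) = -1144 + \left(4760 + i \sqrt{26}\right) = 3616 + i \sqrt{26}$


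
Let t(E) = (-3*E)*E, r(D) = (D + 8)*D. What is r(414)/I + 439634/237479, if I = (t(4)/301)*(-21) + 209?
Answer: 77741825510/94279163 ≈ 824.59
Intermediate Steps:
r(D) = D*(8 + D) (r(D) = (8 + D)*D = D*(8 + D))
t(E) = -3*E²
I = 9131/43 (I = (-3*4²/301)*(-21) + 209 = (-3*16*(1/301))*(-21) + 209 = -48*1/301*(-21) + 209 = -48/301*(-21) + 209 = 144/43 + 209 = 9131/43 ≈ 212.35)
r(414)/I + 439634/237479 = (414*(8 + 414))/(9131/43) + 439634/237479 = (414*422)*(43/9131) + 439634*(1/237479) = 174708*(43/9131) + 439634/237479 = 326628/397 + 439634/237479 = 77741825510/94279163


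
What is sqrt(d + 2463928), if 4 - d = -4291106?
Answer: sqrt(6755038) ≈ 2599.0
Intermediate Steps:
d = 4291110 (d = 4 - 1*(-4291106) = 4 + 4291106 = 4291110)
sqrt(d + 2463928) = sqrt(4291110 + 2463928) = sqrt(6755038)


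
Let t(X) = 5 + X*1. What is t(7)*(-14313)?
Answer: -171756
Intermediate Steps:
t(X) = 5 + X
t(7)*(-14313) = (5 + 7)*(-14313) = 12*(-14313) = -171756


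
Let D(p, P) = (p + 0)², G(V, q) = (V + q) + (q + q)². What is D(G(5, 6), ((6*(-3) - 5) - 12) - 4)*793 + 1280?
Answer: 19053105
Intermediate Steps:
G(V, q) = V + q + 4*q² (G(V, q) = (V + q) + (2*q)² = (V + q) + 4*q² = V + q + 4*q²)
D(p, P) = p²
D(G(5, 6), ((6*(-3) - 5) - 12) - 4)*793 + 1280 = (5 + 6 + 4*6²)²*793 + 1280 = (5 + 6 + 4*36)²*793 + 1280 = (5 + 6 + 144)²*793 + 1280 = 155²*793 + 1280 = 24025*793 + 1280 = 19051825 + 1280 = 19053105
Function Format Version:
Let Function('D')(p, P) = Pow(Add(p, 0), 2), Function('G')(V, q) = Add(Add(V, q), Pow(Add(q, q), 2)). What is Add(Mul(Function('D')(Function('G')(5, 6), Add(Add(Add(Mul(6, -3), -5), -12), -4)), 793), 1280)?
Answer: 19053105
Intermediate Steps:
Function('G')(V, q) = Add(V, q, Mul(4, Pow(q, 2))) (Function('G')(V, q) = Add(Add(V, q), Pow(Mul(2, q), 2)) = Add(Add(V, q), Mul(4, Pow(q, 2))) = Add(V, q, Mul(4, Pow(q, 2))))
Function('D')(p, P) = Pow(p, 2)
Add(Mul(Function('D')(Function('G')(5, 6), Add(Add(Add(Mul(6, -3), -5), -12), -4)), 793), 1280) = Add(Mul(Pow(Add(5, 6, Mul(4, Pow(6, 2))), 2), 793), 1280) = Add(Mul(Pow(Add(5, 6, Mul(4, 36)), 2), 793), 1280) = Add(Mul(Pow(Add(5, 6, 144), 2), 793), 1280) = Add(Mul(Pow(155, 2), 793), 1280) = Add(Mul(24025, 793), 1280) = Add(19051825, 1280) = 19053105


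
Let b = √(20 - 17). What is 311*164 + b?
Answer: 51004 + √3 ≈ 51006.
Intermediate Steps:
b = √3 ≈ 1.7320
311*164 + b = 311*164 + √3 = 51004 + √3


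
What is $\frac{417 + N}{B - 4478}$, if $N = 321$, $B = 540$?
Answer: $- \frac{369}{1969} \approx -0.1874$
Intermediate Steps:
$\frac{417 + N}{B - 4478} = \frac{417 + 321}{540 - 4478} = \frac{738}{-3938} = 738 \left(- \frac{1}{3938}\right) = - \frac{369}{1969}$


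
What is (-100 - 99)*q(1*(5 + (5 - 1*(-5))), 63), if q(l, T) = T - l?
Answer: -9552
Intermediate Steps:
(-100 - 99)*q(1*(5 + (5 - 1*(-5))), 63) = (-100 - 99)*(63 - (5 + (5 - 1*(-5)))) = -199*(63 - (5 + (5 + 5))) = -199*(63 - (5 + 10)) = -199*(63 - 15) = -199*48 = -9552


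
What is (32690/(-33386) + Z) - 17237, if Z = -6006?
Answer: -388011744/16693 ≈ -23244.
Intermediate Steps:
(32690/(-33386) + Z) - 17237 = (32690/(-33386) - 6006) - 17237 = (32690*(-1/33386) - 6006) - 17237 = (-16345/16693 - 6006) - 17237 = -100274503/16693 - 17237 = -388011744/16693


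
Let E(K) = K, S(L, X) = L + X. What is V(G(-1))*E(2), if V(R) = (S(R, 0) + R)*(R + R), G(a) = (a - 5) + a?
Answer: 392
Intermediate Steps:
G(a) = -5 + 2*a (G(a) = (-5 + a) + a = -5 + 2*a)
V(R) = 4*R² (V(R) = ((R + 0) + R)*(R + R) = (R + R)*(2*R) = (2*R)*(2*R) = 4*R²)
V(G(-1))*E(2) = (4*(-5 + 2*(-1))²)*2 = (4*(-5 - 2)²)*2 = (4*(-7)²)*2 = (4*49)*2 = 196*2 = 392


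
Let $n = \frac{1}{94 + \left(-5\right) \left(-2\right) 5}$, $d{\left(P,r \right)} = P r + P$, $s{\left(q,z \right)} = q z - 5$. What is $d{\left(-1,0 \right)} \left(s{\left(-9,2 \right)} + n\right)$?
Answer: $\frac{3311}{144} \approx 22.993$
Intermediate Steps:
$s{\left(q,z \right)} = -5 + q z$
$d{\left(P,r \right)} = P + P r$
$n = \frac{1}{144}$ ($n = \frac{1}{94 + 10 \cdot 5} = \frac{1}{94 + 50} = \frac{1}{144} \approx 0.0069444$)
$d{\left(-1,0 \right)} \left(s{\left(-9,2 \right)} + n\right) = - (1 + 0) \left(\left(-5 - 18\right) + \frac{1}{144}\right) = \left(-1\right) 1 \left(\left(-5 - 18\right) + \frac{1}{144}\right) = - (-23 + \frac{1}{144}) = \left(-1\right) \left(- \frac{3311}{144}\right) = \frac{3311}{144}$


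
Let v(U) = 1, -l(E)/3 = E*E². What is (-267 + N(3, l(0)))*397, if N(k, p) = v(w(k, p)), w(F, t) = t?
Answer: -105602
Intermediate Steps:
l(E) = -3*E³ (l(E) = -3*E*E² = -3*E³)
N(k, p) = 1
(-267 + N(3, l(0)))*397 = (-267 + 1)*397 = -266*397 = -105602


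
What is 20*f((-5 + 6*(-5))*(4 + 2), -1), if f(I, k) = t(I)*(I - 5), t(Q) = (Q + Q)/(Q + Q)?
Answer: -4300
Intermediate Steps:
t(Q) = 1 (t(Q) = (2*Q)/((2*Q)) = (2*Q)*(1/(2*Q)) = 1)
f(I, k) = -5 + I (f(I, k) = 1*(I - 5) = 1*(-5 + I) = -5 + I)
20*f((-5 + 6*(-5))*(4 + 2), -1) = 20*(-5 + (-5 + 6*(-5))*(4 + 2)) = 20*(-5 + (-5 - 30)*6) = 20*(-5 - 35*6) = 20*(-5 - 210) = 20*(-215) = -4300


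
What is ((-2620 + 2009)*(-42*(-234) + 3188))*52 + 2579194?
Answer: -410965158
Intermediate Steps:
((-2620 + 2009)*(-42*(-234) + 3188))*52 + 2579194 = -611*(9828 + 3188)*52 + 2579194 = -611*13016*52 + 2579194 = -7952776*52 + 2579194 = -413544352 + 2579194 = -410965158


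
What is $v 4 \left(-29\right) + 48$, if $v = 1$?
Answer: $-68$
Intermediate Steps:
$v 4 \left(-29\right) + 48 = 1 \cdot 4 \left(-29\right) + 48 = 4 \left(-29\right) + 48 = -116 + 48 = -68$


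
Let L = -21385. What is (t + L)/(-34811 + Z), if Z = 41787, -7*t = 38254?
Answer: -187949/48832 ≈ -3.8489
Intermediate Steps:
t = -38254/7 (t = -⅐*38254 = -38254/7 ≈ -5464.9)
(t + L)/(-34811 + Z) = (-38254/7 - 21385)/(-34811 + 41787) = -187949/7/6976 = -187949/7*1/6976 = -187949/48832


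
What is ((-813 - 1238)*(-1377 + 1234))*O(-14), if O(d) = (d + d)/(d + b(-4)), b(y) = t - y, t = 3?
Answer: 1173172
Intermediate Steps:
b(y) = 3 - y
O(d) = 2*d/(7 + d) (O(d) = (d + d)/(d + (3 - 1*(-4))) = (2*d)/(d + (3 + 4)) = (2*d)/(d + 7) = (2*d)/(7 + d) = 2*d/(7 + d))
((-813 - 1238)*(-1377 + 1234))*O(-14) = ((-813 - 1238)*(-1377 + 1234))*(2*(-14)/(7 - 14)) = (-2051*(-143))*(2*(-14)/(-7)) = 293293*(2*(-14)*(-⅐)) = 293293*4 = 1173172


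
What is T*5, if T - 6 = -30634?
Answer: -153140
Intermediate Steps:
T = -30628 (T = 6 - 30634 = -30628)
T*5 = -30628*5 = -153140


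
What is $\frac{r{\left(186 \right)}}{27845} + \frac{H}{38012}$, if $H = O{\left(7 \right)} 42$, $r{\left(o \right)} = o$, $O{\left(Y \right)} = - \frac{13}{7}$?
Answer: $\frac{188397}{40709390} \approx 0.0046279$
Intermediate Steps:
$O{\left(Y \right)} = - \frac{13}{7}$ ($O{\left(Y \right)} = \left(-13\right) \frac{1}{7} = - \frac{13}{7}$)
$H = -78$ ($H = \left(- \frac{13}{7}\right) 42 = -78$)
$\frac{r{\left(186 \right)}}{27845} + \frac{H}{38012} = \frac{186}{27845} - \frac{78}{38012} = 186 \cdot \frac{1}{27845} - \frac{3}{1462} = \frac{186}{27845} - \frac{3}{1462} = \frac{188397}{40709390}$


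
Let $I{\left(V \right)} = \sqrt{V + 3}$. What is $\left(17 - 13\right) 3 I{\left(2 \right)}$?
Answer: $12 \sqrt{5} \approx 26.833$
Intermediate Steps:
$I{\left(V \right)} = \sqrt{3 + V}$
$\left(17 - 13\right) 3 I{\left(2 \right)} = \left(17 - 13\right) 3 \sqrt{3 + 2} = \left(17 - 13\right) 3 \sqrt{5} = 4 \cdot 3 \sqrt{5} = 12 \sqrt{5}$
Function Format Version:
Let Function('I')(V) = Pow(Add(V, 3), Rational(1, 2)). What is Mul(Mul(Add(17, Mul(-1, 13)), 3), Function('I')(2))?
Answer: Mul(12, Pow(5, Rational(1, 2))) ≈ 26.833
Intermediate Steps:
Function('I')(V) = Pow(Add(3, V), Rational(1, 2))
Mul(Mul(Add(17, Mul(-1, 13)), 3), Function('I')(2)) = Mul(Mul(Add(17, Mul(-1, 13)), 3), Pow(Add(3, 2), Rational(1, 2))) = Mul(Mul(Add(17, -13), 3), Pow(5, Rational(1, 2))) = Mul(Mul(4, 3), Pow(5, Rational(1, 2))) = Mul(12, Pow(5, Rational(1, 2)))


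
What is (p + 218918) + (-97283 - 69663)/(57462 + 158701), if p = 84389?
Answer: 65563584095/216163 ≈ 3.0331e+5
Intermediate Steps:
(p + 218918) + (-97283 - 69663)/(57462 + 158701) = (84389 + 218918) + (-97283 - 69663)/(57462 + 158701) = 303307 - 166946/216163 = 65563584095/216163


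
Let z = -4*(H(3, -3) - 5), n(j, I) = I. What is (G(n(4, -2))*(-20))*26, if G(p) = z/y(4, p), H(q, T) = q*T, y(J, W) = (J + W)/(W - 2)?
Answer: 58240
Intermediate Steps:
y(J, W) = (J + W)/(-2 + W)
H(q, T) = T*q
z = 56 (z = -4*(-3*3 - 5) = -4*(-9 - 5) = -4*(-14) = 56)
G(p) = 56*(-2 + p)/(4 + p) (G(p) = 56/(((4 + p)/(-2 + p))) = 56*((-2 + p)/(4 + p)) = 56*(-2 + p)/(4 + p))
(G(n(4, -2))*(-20))*26 = ((56*(-2 - 2)/(4 - 2))*(-20))*26 = ((56*(-4)/2)*(-20))*26 = ((56*(1/2)*(-4))*(-20))*26 = -112*(-20)*26 = 2240*26 = 58240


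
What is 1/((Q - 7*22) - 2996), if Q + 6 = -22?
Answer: -1/3178 ≈ -0.00031466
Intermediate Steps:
Q = -28 (Q = -6 - 22 = -28)
1/((Q - 7*22) - 2996) = 1/((-28 - 7*22) - 2996) = 1/((-28 - 154) - 2996) = 1/(-182 - 2996) = 1/(-3178) = -1/3178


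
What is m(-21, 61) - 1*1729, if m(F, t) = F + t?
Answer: -1689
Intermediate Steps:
m(-21, 61) - 1*1729 = (-21 + 61) - 1*1729 = 40 - 1729 = -1689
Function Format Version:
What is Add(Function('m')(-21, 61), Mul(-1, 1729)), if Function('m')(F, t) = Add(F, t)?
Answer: -1689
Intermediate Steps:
Add(Function('m')(-21, 61), Mul(-1, 1729)) = Add(Add(-21, 61), Mul(-1, 1729)) = Add(40, -1729) = -1689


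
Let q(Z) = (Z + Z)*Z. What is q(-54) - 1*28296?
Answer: -22464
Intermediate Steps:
q(Z) = 2*Z**2 (q(Z) = (2*Z)*Z = 2*Z**2)
q(-54) - 1*28296 = 2*(-54)**2 - 1*28296 = 2*2916 - 28296 = 5832 - 28296 = -22464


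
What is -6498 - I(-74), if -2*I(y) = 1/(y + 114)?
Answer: -519839/80 ≈ -6498.0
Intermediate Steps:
I(y) = -1/(2*(114 + y)) (I(y) = -1/(2*(y + 114)) = -1/(2*(114 + y)))
-6498 - I(-74) = -6498 - (-1)/(228 + 2*(-74)) = -6498 - (-1)/(228 - 148) = -6498 - (-1)/80 = -6498 - 1*(-1/80) = -6498 + 1/80 = -519839/80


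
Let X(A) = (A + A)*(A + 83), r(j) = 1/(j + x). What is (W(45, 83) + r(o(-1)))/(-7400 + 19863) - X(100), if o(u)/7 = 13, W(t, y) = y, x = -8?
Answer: -37860094510/1034429 ≈ -36600.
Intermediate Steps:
o(u) = 91 (o(u) = 7*13 = 91)
r(j) = 1/(-8 + j) (r(j) = 1/(j - 8) = 1/(-8 + j))
X(A) = 2*A*(83 + A) (X(A) = (2*A)*(83 + A) = 2*A*(83 + A))
(W(45, 83) + r(o(-1)))/(-7400 + 19863) - X(100) = (83 + 1/(-8 + 91))/(-7400 + 19863) - 2*100*(83 + 100) = (83 + 1/83)/12463 - 2*100*183 = (83 + 1/83)*(1/12463) - 1*36600 = (6890/83)*(1/12463) - 36600 = 6890/1034429 - 36600 = -37860094510/1034429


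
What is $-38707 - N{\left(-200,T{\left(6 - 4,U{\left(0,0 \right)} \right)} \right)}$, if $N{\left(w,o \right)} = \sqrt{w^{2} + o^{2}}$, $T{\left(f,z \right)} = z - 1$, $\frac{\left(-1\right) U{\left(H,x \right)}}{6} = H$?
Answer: $-38707 - \sqrt{40001} \approx -38907.0$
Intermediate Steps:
$U{\left(H,x \right)} = - 6 H$
$T{\left(f,z \right)} = -1 + z$ ($T{\left(f,z \right)} = z - 1 = -1 + z$)
$N{\left(w,o \right)} = \sqrt{o^{2} + w^{2}}$
$-38707 - N{\left(-200,T{\left(6 - 4,U{\left(0,0 \right)} \right)} \right)} = -38707 - \sqrt{\left(-1 - 0\right)^{2} + \left(-200\right)^{2}} = -38707 - \sqrt{\left(-1 + 0\right)^{2} + 40000} = -38707 - \sqrt{\left(-1\right)^{2} + 40000} = -38707 - \sqrt{1 + 40000} = -38707 - \sqrt{40001}$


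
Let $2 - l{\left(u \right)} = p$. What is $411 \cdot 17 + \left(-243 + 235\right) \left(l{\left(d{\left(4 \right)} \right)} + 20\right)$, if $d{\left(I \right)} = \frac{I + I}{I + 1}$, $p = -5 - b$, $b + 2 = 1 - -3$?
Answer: $6755$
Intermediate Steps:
$b = 2$ ($b = -2 + \left(1 - -3\right) = -2 + \left(1 + 3\right) = -2 + 4 = 2$)
$p = -7$ ($p = -5 - 2 = -7$)
$d{\left(I \right)} = \frac{2 I}{1 + I}$
$l{\left(u \right)} = 9$ ($l{\left(u \right)} = 2 - -7 = 2 + 7 = 9$)
$411 \cdot 17 + \left(-243 + 235\right) \left(l{\left(d{\left(4 \right)} \right)} + 20\right) = 411 \cdot 17 + \left(-243 + 235\right) \left(9 + 20\right) = 6987 - 232 = 6755$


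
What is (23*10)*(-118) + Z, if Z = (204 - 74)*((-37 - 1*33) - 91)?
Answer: -48070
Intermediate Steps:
Z = -20930 (Z = 130*((-37 - 33) - 91) = 130*(-70 - 91) = 130*(-161) = -20930)
(23*10)*(-118) + Z = (23*10)*(-118) - 20930 = 230*(-118) - 20930 = -27140 - 20930 = -48070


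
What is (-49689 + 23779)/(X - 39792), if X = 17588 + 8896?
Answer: 12955/6654 ≈ 1.9469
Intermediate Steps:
X = 26484
(-49689 + 23779)/(X - 39792) = (-49689 + 23779)/(26484 - 39792) = -25910/(-13308) = -25910*(-1/13308) = 12955/6654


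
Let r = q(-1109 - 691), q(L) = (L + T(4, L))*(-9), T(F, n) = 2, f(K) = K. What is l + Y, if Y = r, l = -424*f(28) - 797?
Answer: 3513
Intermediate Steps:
q(L) = -18 - 9*L (q(L) = (L + 2)*(-9) = (2 + L)*(-9) = -18 - 9*L)
l = -12669 (l = -424*28 - 797 = -11872 - 797 = -12669)
r = 16182 (r = -18 - 9*(-1109 - 691) = -18 - 9*(-1800) = -18 + 16200 = 16182)
Y = 16182
l + Y = -12669 + 16182 = 3513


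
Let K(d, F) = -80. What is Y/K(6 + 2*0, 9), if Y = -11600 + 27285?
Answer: -3137/16 ≈ -196.06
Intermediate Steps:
Y = 15685
Y/K(6 + 2*0, 9) = 15685/(-80) = 15685*(-1/80) = -3137/16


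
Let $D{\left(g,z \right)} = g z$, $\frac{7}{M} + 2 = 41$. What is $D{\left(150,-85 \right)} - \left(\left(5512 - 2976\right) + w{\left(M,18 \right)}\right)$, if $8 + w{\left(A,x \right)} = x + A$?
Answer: $- \frac{596551}{39} \approx -15296.0$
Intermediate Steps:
$M = \frac{7}{39}$ ($M = \frac{7}{-2 + 41} = \frac{7}{39} \approx 0.17949$)
$w{\left(A,x \right)} = -8 + A + x$ ($w{\left(A,x \right)} = -8 + \left(x + A\right) = -8 + \left(A + x\right) = -8 + A + x$)
$D{\left(150,-85 \right)} - \left(\left(5512 - 2976\right) + w{\left(M,18 \right)}\right) = 150 \left(-85\right) - \left(\left(5512 - 2976\right) + \left(-8 + \frac{7}{39} + 18\right)\right) = -12750 - \left(2536 + \frac{397}{39}\right) = -12750 - \frac{99301}{39} = - \frac{596551}{39}$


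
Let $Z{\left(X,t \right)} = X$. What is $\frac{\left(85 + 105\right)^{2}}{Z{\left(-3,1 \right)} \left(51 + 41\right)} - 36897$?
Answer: $- \frac{2554918}{69} \approx -37028.0$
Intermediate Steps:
$\frac{\left(85 + 105\right)^{2}}{Z{\left(-3,1 \right)} \left(51 + 41\right)} - 36897 = \frac{\left(85 + 105\right)^{2}}{\left(-3\right) \left(51 + 41\right)} - 36897 = \frac{190^{2}}{\left(-3\right) 92} - 36897 = \frac{36100}{-276} - 36897 = 36100 \left(- \frac{1}{276}\right) - 36897 = - \frac{9025}{69} - 36897 = - \frac{2554918}{69}$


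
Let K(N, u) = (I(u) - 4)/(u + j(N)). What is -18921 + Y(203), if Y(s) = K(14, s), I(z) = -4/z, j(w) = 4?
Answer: -265026719/14007 ≈ -18921.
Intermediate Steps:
K(N, u) = (-4 - 4/u)/(4 + u) (K(N, u) = (-4/u - 4)/(u + 4) = (-4 - 4/u)/(4 + u))
Y(s) = 4*(-1 - s)/(s*(4 + s))
-18921 + Y(203) = -18921 + 4*(-1 - 1*203)/(203*(4 + 203)) = -18921 + 4*(1/203)*(-1 - 203)/207 = -18921 + 4*(1/203)*(1/207)*(-204) = -18921 - 272/14007 = -265026719/14007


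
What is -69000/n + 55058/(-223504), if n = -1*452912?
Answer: -297332903/3163363864 ≈ -0.093993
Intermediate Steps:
n = -452912
-69000/n + 55058/(-223504) = -69000/(-452912) + 55058/(-223504) = -69000*(-1/452912) + 55058*(-1/223504) = 8625/56614 - 27529/111752 = -297332903/3163363864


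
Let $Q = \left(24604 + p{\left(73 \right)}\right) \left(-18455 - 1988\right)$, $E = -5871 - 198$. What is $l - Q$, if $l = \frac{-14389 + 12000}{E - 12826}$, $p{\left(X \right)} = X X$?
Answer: $\frac{11562234429894}{18895} \approx 6.1192 \cdot 10^{8}$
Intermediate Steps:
$p{\left(X \right)} = X^{2}$
$E = -6069$ ($E = -5871 - 198 = -6069$)
$Q = -611920319$ ($Q = \left(24604 + 73^{2}\right) \left(-18455 - 1988\right) = \left(24604 + 5329\right) \left(-20443\right) = 29933 \left(-20443\right) = -611920319$)
$l = \frac{2389}{18895}$ ($l = \frac{-14389 + 12000}{-6069 - 12826} = - \frac{2389}{-18895} = \left(-2389\right) \left(- \frac{1}{18895}\right) = \frac{2389}{18895} \approx 0.12644$)
$l - Q = \frac{2389}{18895} - -611920319 = \frac{2389}{18895} + 611920319 = \frac{11562234429894}{18895}$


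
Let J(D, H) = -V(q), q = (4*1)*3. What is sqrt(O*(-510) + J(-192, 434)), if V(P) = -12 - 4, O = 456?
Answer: 52*I*sqrt(86) ≈ 482.23*I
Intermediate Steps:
q = 12 (q = 4*3 = 12)
V(P) = -16
J(D, H) = 16 (J(D, H) = -1*(-16) = 16)
sqrt(O*(-510) + J(-192, 434)) = sqrt(456*(-510) + 16) = sqrt(-232560 + 16) = sqrt(-232544) = 52*I*sqrt(86)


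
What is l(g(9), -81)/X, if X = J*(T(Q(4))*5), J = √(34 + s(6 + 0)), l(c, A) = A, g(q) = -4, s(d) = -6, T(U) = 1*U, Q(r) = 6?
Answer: -27*√7/140 ≈ -0.51025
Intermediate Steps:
T(U) = U
J = 2*√7 (J = √(34 - 6) = √28 = 2*√7 ≈ 5.2915)
X = 60*√7 (X = (2*√7)*(6*5) = (2*√7)*30 = 60*√7 ≈ 158.75)
l(g(9), -81)/X = -81*√7/420 = -27*√7/140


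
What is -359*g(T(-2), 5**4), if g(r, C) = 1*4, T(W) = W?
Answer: -1436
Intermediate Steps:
g(r, C) = 4
-359*g(T(-2), 5**4) = -359*4 = -1436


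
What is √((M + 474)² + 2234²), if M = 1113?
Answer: 5*√300373 ≈ 2740.3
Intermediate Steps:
√((M + 474)² + 2234²) = √((1113 + 474)² + 2234²) = √(1587² + 4990756) = √(2518569 + 4990756) = √7509325 = 5*√300373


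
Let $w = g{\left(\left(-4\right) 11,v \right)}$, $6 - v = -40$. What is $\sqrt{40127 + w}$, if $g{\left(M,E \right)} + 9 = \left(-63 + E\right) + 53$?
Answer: $\sqrt{40154} \approx 200.38$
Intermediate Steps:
$v = 46$ ($v = 6 - -40 = 6 + 40 = 46$)
$g{\left(M,E \right)} = -19 + E$ ($g{\left(M,E \right)} = -9 + \left(\left(-63 + E\right) + 53\right) = -9 + \left(-10 + E\right) = -19 + E$)
$w = 27$ ($w = -19 + 46 = 27$)
$\sqrt{40127 + w} = \sqrt{40127 + 27} = \sqrt{40154}$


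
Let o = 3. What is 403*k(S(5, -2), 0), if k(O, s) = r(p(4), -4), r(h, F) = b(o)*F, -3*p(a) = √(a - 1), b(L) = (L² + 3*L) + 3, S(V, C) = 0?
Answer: -33852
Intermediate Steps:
b(L) = 3 + L² + 3*L
p(a) = -√(-1 + a)/3 (p(a) = -√(a - 1)/3 = -√(-1 + a)/3)
r(h, F) = 21*F (r(h, F) = (3 + 3² + 3*3)*F = (3 + 9 + 9)*F = 21*F)
k(O, s) = -84 (k(O, s) = 21*(-4) = -84)
403*k(S(5, -2), 0) = 403*(-84) = -33852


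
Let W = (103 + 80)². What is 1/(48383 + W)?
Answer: 1/81872 ≈ 1.2214e-5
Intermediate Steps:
W = 33489 (W = 183² = 33489)
1/(48383 + W) = 1/(48383 + 33489) = 1/81872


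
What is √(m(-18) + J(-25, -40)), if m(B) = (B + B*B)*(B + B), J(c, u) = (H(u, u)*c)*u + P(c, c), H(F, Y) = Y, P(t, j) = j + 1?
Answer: 4*I*√3190 ≈ 225.92*I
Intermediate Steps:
P(t, j) = 1 + j
J(c, u) = 1 + c + c*u² (J(c, u) = (u*c)*u + (1 + c) = (c*u)*u + (1 + c) = c*u² + (1 + c) = 1 + c + c*u²)
m(B) = 2*B*(B + B²) (m(B) = (B + B²)*(2*B) = 2*B*(B + B²))
√(m(-18) + J(-25, -40)) = √(2*(-18)²*(1 - 18) + (1 - 25 - 25*(-40)²)) = √(2*324*(-17) + (1 - 25 - 25*1600)) = √(-11016 + (1 - 25 - 40000)) = √(-11016 - 40024) = √(-51040) = 4*I*√3190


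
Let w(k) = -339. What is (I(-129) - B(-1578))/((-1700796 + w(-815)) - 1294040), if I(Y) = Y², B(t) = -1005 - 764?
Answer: -3682/599035 ≈ -0.0061466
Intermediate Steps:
B(t) = -1769
(I(-129) - B(-1578))/((-1700796 + w(-815)) - 1294040) = ((-129)² - 1*(-1769))/((-1700796 - 339) - 1294040) = (16641 + 1769)/(-1701135 - 1294040) = 18410/(-2995175) = 18410*(-1/2995175) = -3682/599035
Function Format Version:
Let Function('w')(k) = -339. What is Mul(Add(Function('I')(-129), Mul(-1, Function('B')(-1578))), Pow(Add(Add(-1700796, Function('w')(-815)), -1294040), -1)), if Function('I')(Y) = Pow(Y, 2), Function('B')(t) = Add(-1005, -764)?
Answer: Rational(-3682, 599035) ≈ -0.0061466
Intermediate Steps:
Function('B')(t) = -1769
Mul(Add(Function('I')(-129), Mul(-1, Function('B')(-1578))), Pow(Add(Add(-1700796, Function('w')(-815)), -1294040), -1)) = Mul(Add(Pow(-129, 2), Mul(-1, -1769)), Pow(Add(Add(-1700796, -339), -1294040), -1)) = Mul(Add(16641, 1769), Pow(Add(-1701135, -1294040), -1)) = Mul(18410, Pow(-2995175, -1)) = Mul(18410, Rational(-1, 2995175)) = Rational(-3682, 599035)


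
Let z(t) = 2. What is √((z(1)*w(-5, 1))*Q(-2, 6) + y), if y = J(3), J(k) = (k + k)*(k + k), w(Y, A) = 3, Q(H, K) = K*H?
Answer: 6*I ≈ 6.0*I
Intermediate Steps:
Q(H, K) = H*K
J(k) = 4*k² (J(k) = (2*k)*(2*k) = 4*k²)
y = 36 (y = 4*3² = 4*9 = 36)
√((z(1)*w(-5, 1))*Q(-2, 6) + y) = √((2*3)*(-2*6) + 36) = √(6*(-12) + 36) = √(-72 + 36) = √(-36) = 6*I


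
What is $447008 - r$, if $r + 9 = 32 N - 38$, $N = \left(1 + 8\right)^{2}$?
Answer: $444463$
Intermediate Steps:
$N = 81$ ($N = 9^{2} = 81$)
$r = 2545$ ($r = -9 + \left(32 \cdot 81 - 38\right) = -9 + \left(2592 - 38\right) = -9 + 2554 = 2545$)
$447008 - r = 447008 - 2545 = 444463$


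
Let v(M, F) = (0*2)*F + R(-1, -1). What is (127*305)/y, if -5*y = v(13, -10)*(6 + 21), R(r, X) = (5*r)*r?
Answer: -38735/27 ≈ -1434.6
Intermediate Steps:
R(r, X) = 5*r²
v(M, F) = 5 (v(M, F) = (0*2)*F + 5*(-1)² = 0*F + 5*1 = 0 + 5 = 5)
y = -27 (y = -(6 + 21) = -27 ≈ -27.000)
(127*305)/y = (127*305)/(-27) = 38735*(-1/27) = -38735/27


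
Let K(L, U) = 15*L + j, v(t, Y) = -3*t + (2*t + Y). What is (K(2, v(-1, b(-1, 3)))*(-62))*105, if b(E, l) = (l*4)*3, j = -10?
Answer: -130200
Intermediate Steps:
b(E, l) = 12*l (b(E, l) = (4*l)*3 = 12*l)
v(t, Y) = Y - t (v(t, Y) = -3*t + (Y + 2*t) = Y - t)
K(L, U) = -10 + 15*L (K(L, U) = 15*L - 10 = -10 + 15*L)
(K(2, v(-1, b(-1, 3)))*(-62))*105 = ((-10 + 15*2)*(-62))*105 = ((-10 + 30)*(-62))*105 = (20*(-62))*105 = -1240*105 = -130200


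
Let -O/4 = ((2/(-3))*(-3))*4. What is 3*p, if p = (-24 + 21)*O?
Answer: 288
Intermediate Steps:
O = -32 (O = -4*(2/(-3))*(-3)*4 = -4*(2*(-1/3))*(-3)*4 = -4*(-2/3*(-3))*4 = -8*4 = -4*8 = -32)
p = 96 (p = (-24 + 21)*(-32) = -3*(-32) = 96)
3*p = 3*96 = 288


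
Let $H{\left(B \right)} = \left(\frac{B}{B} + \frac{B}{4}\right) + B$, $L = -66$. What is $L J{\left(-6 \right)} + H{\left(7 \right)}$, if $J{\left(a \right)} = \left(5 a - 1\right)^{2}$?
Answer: $- \frac{253665}{4} \approx -63416.0$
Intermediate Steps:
$J{\left(a \right)} = \left(-1 + 5 a\right)^{2}$
$H{\left(B \right)} = 1 + \frac{5 B}{4}$ ($H{\left(B \right)} = \left(1 + B \frac{1}{4}\right) + B = \left(1 + \frac{B}{4}\right) + B = 1 + \frac{5 B}{4}$)
$L J{\left(-6 \right)} + H{\left(7 \right)} = - 66 \left(-1 + 5 \left(-6\right)\right)^{2} + \left(1 + \frac{5}{4} \cdot 7\right) = - 66 \left(-1 - 30\right)^{2} + \left(1 + \frac{35}{4}\right) = - 66 \left(-31\right)^{2} + \frac{39}{4} = \left(-66\right) 961 + \frac{39}{4} = -63426 + \frac{39}{4} = - \frac{253665}{4}$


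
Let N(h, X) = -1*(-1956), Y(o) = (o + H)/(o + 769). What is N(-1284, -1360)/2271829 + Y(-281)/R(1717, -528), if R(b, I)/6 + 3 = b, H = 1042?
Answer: 11545227821/11401382844768 ≈ 0.0010126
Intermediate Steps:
R(b, I) = -18 + 6*b
Y(o) = (1042 + o)/(769 + o) (Y(o) = (o + 1042)/(o + 769) = (1042 + o)/(769 + o))
N(h, X) = 1956
N(-1284, -1360)/2271829 + Y(-281)/R(1717, -528) = 1956/2271829 + ((1042 - 281)/(769 - 281))/(-18 + 6*1717) = 1956*(1/2271829) + (761/488)/(-18 + 10302) = 1956/2271829 + ((1/488)*761)/10284 = 1956/2271829 + (761/488)*(1/10284) = 1956/2271829 + 761/5018592 = 11545227821/11401382844768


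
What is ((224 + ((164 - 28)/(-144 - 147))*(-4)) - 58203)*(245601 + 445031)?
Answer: -11651890740040/291 ≈ -4.0041e+10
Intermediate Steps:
((224 + ((164 - 28)/(-144 - 147))*(-4)) - 58203)*(245601 + 445031) = ((224 + (136/(-291))*(-4)) - 58203)*690632 = ((224 + (136*(-1/291))*(-4)) - 58203)*690632 = ((224 - 136/291*(-4)) - 58203)*690632 = ((224 + 544/291) - 58203)*690632 = (65728/291 - 58203)*690632 = -16871345/291*690632 = -11651890740040/291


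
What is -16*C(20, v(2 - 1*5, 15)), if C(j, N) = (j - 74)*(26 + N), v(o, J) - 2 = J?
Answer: 37152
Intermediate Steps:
v(o, J) = 2 + J
C(j, N) = (-74 + j)*(26 + N)
-16*C(20, v(2 - 1*5, 15)) = -16*(-1924 - 74*(2 + 15) + 26*20 + (2 + 15)*20) = -16*(-1924 - 74*17 + 520 + 17*20) = -16*(-1924 - 1258 + 520 + 340) = -16*(-2322) = 37152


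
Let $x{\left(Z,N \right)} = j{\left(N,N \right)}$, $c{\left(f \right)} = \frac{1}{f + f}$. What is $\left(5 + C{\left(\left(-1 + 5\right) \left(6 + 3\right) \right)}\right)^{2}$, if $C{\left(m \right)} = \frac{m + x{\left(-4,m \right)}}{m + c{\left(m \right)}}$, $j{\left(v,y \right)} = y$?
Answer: $\frac{329386201}{6723649} \approx 48.989$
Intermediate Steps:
$c{\left(f \right)} = \frac{1}{2 f}$
$x{\left(Z,N \right)} = N$
$C{\left(m \right)} = \frac{2 m}{m + \frac{1}{2 m}}$ ($C{\left(m \right)} = \frac{m + m}{m + \frac{1}{2 m}} = \frac{2 m}{m + \frac{1}{2 m}}$)
$\left(5 + C{\left(\left(-1 + 5\right) \left(6 + 3\right) \right)}\right)^{2} = \left(5 + \frac{4 \left(\left(-1 + 5\right) \left(6 + 3\right)\right)^{2}}{1 + 2 \left(\left(-1 + 5\right) \left(6 + 3\right)\right)^{2}}\right)^{2} = \left(5 + \frac{4 \left(4 \cdot 9\right)^{2}}{1 + 2 \left(4 \cdot 9\right)^{2}}\right)^{2} = \left(5 + \frac{4 \cdot 36^{2}}{1 + 2 \cdot 36^{2}}\right)^{2} = \left(5 + 4 \cdot 1296 \frac{1}{1 + 2 \cdot 1296}\right)^{2} = \left(5 + 4 \cdot 1296 \frac{1}{1 + 2592}\right)^{2} = \left(5 + 4 \cdot 1296 \cdot \frac{1}{2593}\right)^{2} = \left(5 + \frac{5184}{2593}\right)^{2} = \left(\frac{18149}{2593}\right)^{2} = \frac{329386201}{6723649}$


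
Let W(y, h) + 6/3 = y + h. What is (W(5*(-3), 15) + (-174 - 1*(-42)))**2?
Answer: 17956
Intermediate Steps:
W(y, h) = -2 + h + y (W(y, h) = -2 + (y + h) = -2 + (h + y) = -2 + h + y)
(W(5*(-3), 15) + (-174 - 1*(-42)))**2 = ((-2 + 15 + 5*(-3)) + (-174 - 1*(-42)))**2 = ((-2 + 15 - 15) + (-174 + 42))**2 = (-2 - 132)**2 = (-134)**2 = 17956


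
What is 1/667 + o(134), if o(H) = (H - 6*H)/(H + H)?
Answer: -3333/1334 ≈ -2.4985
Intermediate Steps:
o(H) = -5/2 (o(H) = (-5*H)/((2*H)) = (-5*H)*(1/(2*H)) = -5/2)
1/667 + o(134) = 1/667 - 5/2 = -3333/1334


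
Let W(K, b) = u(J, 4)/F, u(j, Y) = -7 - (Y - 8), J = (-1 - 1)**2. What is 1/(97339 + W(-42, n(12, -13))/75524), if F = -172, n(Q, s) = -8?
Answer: 12990128/1264446069395 ≈ 1.0273e-5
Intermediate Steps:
J = 4 (J = (-2)**2 = 4)
u(j, Y) = 1 - Y (u(j, Y) = -7 - (-8 + Y) = -7 + (8 - Y) = 1 - Y)
W(K, b) = 3/172 (W(K, b) = (1 - 1*4)/(-172) = (1 - 4)*(-1/172) = -3*(-1/172) = 3/172)
1/(97339 + W(-42, n(12, -13))/75524) = 1/(97339 + (3/172)/75524) = 1/(97339 + (3/172)*(1/75524)) = 1/(97339 + 3/12990128) = 1/(1264446069395/12990128) = 12990128/1264446069395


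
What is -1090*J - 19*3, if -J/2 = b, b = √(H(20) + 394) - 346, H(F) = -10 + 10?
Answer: -754337 + 2180*√394 ≈ -7.1107e+5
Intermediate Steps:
H(F) = 0
b = -346 + √394 (b = √(0 + 394) - 346 = √394 - 346 = -346 + √394 ≈ -326.15)
J = 692 - 2*√394 (J = -2*(-346 + √394) = 692 - 2*√394 ≈ 652.30)
-1090*J - 19*3 = -1090*(692 - 2*√394) - 19*3 = (-754280 + 2180*√394) - 57 = -754337 + 2180*√394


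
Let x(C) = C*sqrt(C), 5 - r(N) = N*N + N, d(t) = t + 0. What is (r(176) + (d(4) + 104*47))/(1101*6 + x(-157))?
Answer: -173440530/47509129 - 4122035*I*sqrt(157)/47509129 ≈ -3.6507 - 1.0871*I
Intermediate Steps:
d(t) = t
r(N) = 5 - N - N**2 (r(N) = 5 - (N*N + N) = 5 - (N**2 + N) = 5 - (N + N**2) = 5 + (-N - N**2) = 5 - N - N**2)
x(C) = C**(3/2)
(r(176) + (d(4) + 104*47))/(1101*6 + x(-157)) = ((5 - 1*176 - 1*176**2) + (4 + 104*47))/(1101*6 + (-157)**(3/2)) = ((5 - 176 - 1*30976) + (4 + 4888))/(6606 - 157*I*sqrt(157)) = ((5 - 176 - 30976) + 4892)/(6606 - 157*I*sqrt(157)) = (-31147 + 4892)/(6606 - 157*I*sqrt(157)) = -26255/(6606 - 157*I*sqrt(157))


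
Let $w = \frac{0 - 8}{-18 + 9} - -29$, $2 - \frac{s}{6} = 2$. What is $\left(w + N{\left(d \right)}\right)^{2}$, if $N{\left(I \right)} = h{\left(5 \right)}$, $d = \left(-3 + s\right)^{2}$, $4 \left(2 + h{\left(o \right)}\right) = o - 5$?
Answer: $\frac{63001}{81} \approx 777.79$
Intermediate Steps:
$s = 0$ ($s = 12 - 12 = 0$)
$h{\left(o \right)} = - \frac{13}{4} + \frac{o}{4}$ ($h{\left(o \right)} = -2 + \frac{o - 5}{4} = -2 + \frac{-5 + o}{4} = -2 + \left(- \frac{5}{4} + \frac{o}{4}\right) = - \frac{13}{4} + \frac{o}{4}$)
$d = 9$ ($d = \left(-3 + 0\right)^{2} = \left(-3\right)^{2} = 9$)
$N{\left(I \right)} = -2$ ($N{\left(I \right)} = - \frac{13}{4} + \frac{1}{4} \cdot 5 = - \frac{13}{4} + \frac{5}{4} = -2$)
$w = \frac{269}{9}$ ($w = - \frac{8}{-9} + 29 = \left(-8\right) \left(- \frac{1}{9}\right) + 29 = \frac{8}{9} + 29 = \frac{269}{9} \approx 29.889$)
$\left(w + N{\left(d \right)}\right)^{2} = \left(\frac{269}{9} - 2\right)^{2} = \left(\frac{251}{9}\right)^{2} = \frac{63001}{81}$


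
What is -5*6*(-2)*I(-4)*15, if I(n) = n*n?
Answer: 14400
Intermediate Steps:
I(n) = n²
-5*6*(-2)*I(-4)*15 = -5*6*(-2)*(-4)²*15 = -(-60)*16*15 = -5*(-192)*15 = 960*15 = 14400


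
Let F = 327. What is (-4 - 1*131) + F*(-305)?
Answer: -99870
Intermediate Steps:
(-4 - 1*131) + F*(-305) = (-4 - 1*131) + 327*(-305) = (-4 - 131) - 99735 = -135 - 99735 = -99870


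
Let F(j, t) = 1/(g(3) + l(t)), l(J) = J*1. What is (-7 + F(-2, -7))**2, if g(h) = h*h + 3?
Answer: 1156/25 ≈ 46.240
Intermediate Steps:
g(h) = 3 + h**2 (g(h) = h**2 + 3 = 3 + h**2)
l(J) = J
F(j, t) = 1/(12 + t) (F(j, t) = 1/((3 + 3**2) + t) = 1/((3 + 9) + t) = 1/(12 + t))
(-7 + F(-2, -7))**2 = (-7 + 1/(12 - 7))**2 = (-7 + 1/5)**2 = (-34/5)**2 = 1156/25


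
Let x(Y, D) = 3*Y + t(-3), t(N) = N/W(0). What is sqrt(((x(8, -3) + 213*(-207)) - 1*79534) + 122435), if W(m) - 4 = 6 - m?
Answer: I*sqrt(116630)/10 ≈ 34.151*I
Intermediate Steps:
W(m) = 10 - m (W(m) = 4 + (6 - m) = 10 - m)
t(N) = N/10 (t(N) = N/(10 - 1*0) = N/(10 + 0) = N/10)
x(Y, D) = -3/10 + 3*Y (x(Y, D) = 3*Y + (1/10)*(-3) = 3*Y - 3/10 = -3/10 + 3*Y)
sqrt(((x(8, -3) + 213*(-207)) - 1*79534) + 122435) = sqrt((((-3/10 + 3*8) + 213*(-207)) - 1*79534) + 122435) = sqrt((((-3/10 + 24) - 44091) - 79534) + 122435) = sqrt(((237/10 - 44091) - 79534) + 122435) = sqrt((-440673/10 - 79534) + 122435) = sqrt(-1236013/10 + 122435) = sqrt(-11663/10) = I*sqrt(116630)/10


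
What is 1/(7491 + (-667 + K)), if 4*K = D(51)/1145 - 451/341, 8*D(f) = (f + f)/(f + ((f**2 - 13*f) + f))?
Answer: 22716800/155011932031 ≈ 0.00014655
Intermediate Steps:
D(f) = f/(4*(f**2 - 11*f)) (D(f) = ((f + f)/(f + ((f**2 - 13*f) + f)))/8 = ((2*f)/(f + (f**2 - 12*f)))/8 = ((2*f)/(f**2 - 11*f))/8 = (2*f/(f**2 - 11*f))/8 = f/(4*(f**2 - 11*f)))
K = -7511169/22716800 (K = ((1/(4*(-11 + 51)))/1145 - 451/341)/4 = (((1/4)/40)*(1/1145) - 451*1/341)/4 = (((1/4)*(1/40))*(1/1145) - 41/31)/4 = ((1/160)*(1/1145) - 41/31)/4 = (1/183200 - 41/31)/4 = (1/4)*(-7511169/5679200) = -7511169/22716800 ≈ -0.33064)
1/(7491 + (-667 + K)) = 1/(7491 + (-667 - 7511169/22716800)) = 1/(7491 - 15159616769/22716800) = 1/(155011932031/22716800) = 22716800/155011932031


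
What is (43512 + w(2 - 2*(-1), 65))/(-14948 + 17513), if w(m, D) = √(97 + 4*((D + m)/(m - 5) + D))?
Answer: 14507/855 ≈ 16.967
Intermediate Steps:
w(m, D) = √(97 + 4*D + 4*(D + m)/(-5 + m)) (w(m, D) = √(97 + 4*((D + m)/(-5 + m) + D)) = √(97 + 4*(D + (D + m)/(-5 + m))) = √(97 + (4*D + 4*(D + m)/(-5 + m))) = √(97 + 4*D + 4*(D + m)/(-5 + m)))
(43512 + w(2 - 2*(-1), 65))/(-14948 + 17513) = (43512 + √((-485 - 16*65 + 101*(2 - 2*(-1)) + 4*65*(2 - 2*(-1)))/(-5 + (2 - 2*(-1)))))/(-14948 + 17513) = (43512 + √((-485 - 1040 + 101*(2 + 2) + 4*65*(2 + 2))/(-5 + (2 + 2))))/2565 = (43512 + √((-485 - 1040 + 101*4 + 4*65*4)/(-5 + 4)))*(1/2565) = (43512 + √((-485 - 1040 + 404 + 1040)/(-1)))*(1/2565) = (43512 + √(-1*(-81)))*(1/2565) = (43512 + √81)*(1/2565) = (43512 + 9)*(1/2565) = 43521*(1/2565) = 14507/855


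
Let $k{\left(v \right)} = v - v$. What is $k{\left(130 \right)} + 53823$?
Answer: $53823$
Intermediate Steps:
$k{\left(v \right)} = 0$
$k{\left(130 \right)} + 53823 = 0 + 53823 = 53823$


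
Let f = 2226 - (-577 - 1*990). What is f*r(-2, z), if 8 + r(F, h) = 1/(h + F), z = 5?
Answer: -87239/3 ≈ -29080.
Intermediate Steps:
f = 3793 (f = 2226 - (-577 - 990) = 2226 - 1*(-1567) = 2226 + 1567 = 3793)
r(F, h) = -8 + 1/(F + h) (r(F, h) = -8 + 1/(h + F) = -8 + 1/(F + h))
f*r(-2, z) = 3793*((1 - 8*(-2) - 8*5)/(-2 + 5)) = 3793*((1 + 16 - 40)/3) = 3793*((⅓)*(-23)) = 3793*(-23/3) = -87239/3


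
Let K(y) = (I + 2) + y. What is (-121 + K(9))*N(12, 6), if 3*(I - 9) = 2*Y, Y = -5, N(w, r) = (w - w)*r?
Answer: 0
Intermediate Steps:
N(w, r) = 0 (N(w, r) = 0*r = 0)
I = 17/3 (I = 9 + (2*(-5))/3 = 9 + (⅓)*(-10) = 9 - 10/3 = 17/3 ≈ 5.6667)
K(y) = 23/3 + y (K(y) = (17/3 + 2) + y = 23/3 + y)
(-121 + K(9))*N(12, 6) = (-121 + (23/3 + 9))*0 = (-121 + 50/3)*0 = -313/3*0 = 0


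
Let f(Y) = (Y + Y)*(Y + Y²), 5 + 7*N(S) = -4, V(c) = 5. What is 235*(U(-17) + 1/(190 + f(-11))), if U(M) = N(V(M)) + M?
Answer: -13416009/3122 ≈ -4297.3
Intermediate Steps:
N(S) = -9/7 (N(S) = -5/7 + (⅐)*(-4) = -5/7 - 4/7 = -9/7)
f(Y) = 2*Y*(Y + Y²) (f(Y) = (2*Y)*(Y + Y²) = 2*Y*(Y + Y²))
U(M) = -9/7 + M
235*(U(-17) + 1/(190 + f(-11))) = 235*((-9/7 - 17) + 1/(190 + 2*(-11)²*(1 - 11))) = 235*(-128/7 + 1/(190 + 2*121*(-10))) = 235*(-128/7 + 1/(190 - 2420)) = 235*(-128/7 + 1/(-2230)) = 235*(-128/7 - 1/2230) = 235*(-285447/15610) = -13416009/3122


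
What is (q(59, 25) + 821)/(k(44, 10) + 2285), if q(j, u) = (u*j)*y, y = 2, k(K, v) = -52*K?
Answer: -1257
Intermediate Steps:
q(j, u) = 2*j*u (q(j, u) = (u*j)*2 = (j*u)*2 = 2*j*u)
(q(59, 25) + 821)/(k(44, 10) + 2285) = (2*59*25 + 821)/(-52*44 + 2285) = (2950 + 821)/(-2288 + 2285) = 3771/(-3) = 3771*(-1/3) = -1257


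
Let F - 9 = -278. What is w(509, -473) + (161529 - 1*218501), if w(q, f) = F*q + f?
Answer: -194366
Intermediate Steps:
F = -269 (F = 9 - 278 = -269)
w(q, f) = f - 269*q (w(q, f) = -269*q + f = f - 269*q)
w(509, -473) + (161529 - 1*218501) = (-473 - 269*509) + (161529 - 1*218501) = (-473 - 136921) + (161529 - 218501) = -137394 - 56972 = -194366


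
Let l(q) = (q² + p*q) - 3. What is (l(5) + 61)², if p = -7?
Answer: 2304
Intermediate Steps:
l(q) = -3 + q² - 7*q (l(q) = (q² - 7*q) - 3 = -3 + q² - 7*q)
(l(5) + 61)² = ((-3 + 5² - 7*5) + 61)² = ((-3 + 25 - 35) + 61)² = (-13 + 61)² = 48² = 2304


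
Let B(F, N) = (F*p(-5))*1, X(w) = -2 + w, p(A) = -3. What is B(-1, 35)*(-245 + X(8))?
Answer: -717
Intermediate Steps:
B(F, N) = -3*F (B(F, N) = (F*(-3))*1 = -3*F*1 = -3*F)
B(-1, 35)*(-245 + X(8)) = (-3*(-1))*(-245 + (-2 + 8)) = 3*(-245 + 6) = 3*(-239) = -717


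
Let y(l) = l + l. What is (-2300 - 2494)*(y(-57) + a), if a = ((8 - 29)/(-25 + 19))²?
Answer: 975579/2 ≈ 4.8779e+5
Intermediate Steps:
y(l) = 2*l
a = 49/4 (a = (-21/(-6))² = (-21*(-⅙))² = (7/2)² = 49/4 ≈ 12.250)
(-2300 - 2494)*(y(-57) + a) = (-2300 - 2494)*(2*(-57) + 49/4) = -4794*(-114 + 49/4) = -4794*(-407/4) = 975579/2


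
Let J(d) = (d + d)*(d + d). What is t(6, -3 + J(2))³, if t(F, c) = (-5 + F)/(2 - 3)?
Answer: -1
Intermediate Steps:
J(d) = 4*d² (J(d) = (2*d)*(2*d) = 4*d²)
t(F, c) = 5 - F (t(F, c) = (-5 + F)/(-1) = (-5 + F)*(-1) = 5 - F)
t(6, -3 + J(2))³ = (5 - 1*6)³ = (5 - 6)³ = (-1)³ = -1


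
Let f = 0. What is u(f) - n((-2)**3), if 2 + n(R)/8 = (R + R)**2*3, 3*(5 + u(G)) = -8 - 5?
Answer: -18412/3 ≈ -6137.3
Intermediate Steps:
u(G) = -28/3 (u(G) = -5 + (-8 - 5)/3 = -5 + (1/3)*(-13) = -5 - 13/3 = -28/3)
n(R) = -16 + 96*R**2 (n(R) = -16 + 8*((R + R)**2*3) = -16 + 8*((2*R)**2*3) = -16 + 8*((4*R**2)*3) = -16 + 8*(12*R**2) = -16 + 96*R**2)
u(f) - n((-2)**3) = -28/3 - (-16 + 96*((-2)**3)**2) = -28/3 - (-16 + 96*(-8)**2) = -28/3 - (-16 + 96*64) = -28/3 - (-16 + 6144) = -28/3 - 1*6128 = -28/3 - 6128 = -18412/3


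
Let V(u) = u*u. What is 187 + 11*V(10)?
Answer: 1287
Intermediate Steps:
V(u) = u²
187 + 11*V(10) = 187 + 11*10² = 187 + 11*100 = 187 + 1100 = 1287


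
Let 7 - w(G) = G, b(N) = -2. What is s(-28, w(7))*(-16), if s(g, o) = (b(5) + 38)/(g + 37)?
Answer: -64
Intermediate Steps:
w(G) = 7 - G
s(g, o) = 36/(37 + g) (s(g, o) = (-2 + 38)/(g + 37) = 36/(37 + g))
s(-28, w(7))*(-16) = (36/(37 - 28))*(-16) = (36/9)*(-16) = (36*(⅑))*(-16) = 4*(-16) = -64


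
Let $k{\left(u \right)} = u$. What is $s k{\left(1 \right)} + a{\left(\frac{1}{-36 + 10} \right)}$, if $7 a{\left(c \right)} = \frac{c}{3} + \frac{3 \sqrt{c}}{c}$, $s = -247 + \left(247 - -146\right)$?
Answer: $\frac{79715}{546} - \frac{3 i \sqrt{26}}{7} \approx 146.0 - 2.1853 i$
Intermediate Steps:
$s = 146$ ($s = -247 + \left(247 + 146\right) = -247 + 393 = 146$)
$a{\left(c \right)} = \frac{c}{21} + \frac{3}{7 \sqrt{c}}$ ($a{\left(c \right)} = \frac{\frac{c}{3} + \frac{3 \sqrt{c}}{c}}{7} = \frac{c \frac{1}{3} + \frac{3}{\sqrt{c}}}{7} = \frac{\frac{c}{3} + \frac{3}{\sqrt{c}}}{7} = \frac{\frac{3}{\sqrt{c}} + \frac{c}{3}}{7} = \frac{c}{21} + \frac{3}{7 \sqrt{c}}$)
$s k{\left(1 \right)} + a{\left(\frac{1}{-36 + 10} \right)} = 146 \cdot 1 + \left(\frac{1}{21 \left(-36 + 10\right)} + \frac{3}{7 \frac{i \sqrt{26}}{26}}\right) = 146 + \left(\frac{1}{21 \left(-26\right)} + \frac{3}{7 \frac{i \sqrt{26}}{26}}\right) = 146 + \left(\frac{1}{21} \left(- \frac{1}{26}\right) + \frac{3}{7 \frac{i \sqrt{26}}{26}}\right) = 146 - \left(\frac{1}{546} - \frac{3 \left(- i \sqrt{26}\right)}{7}\right) = 146 - \left(\frac{1}{546} + \frac{3 i \sqrt{26}}{7}\right) = \frac{79715}{546} - \frac{3 i \sqrt{26}}{7}$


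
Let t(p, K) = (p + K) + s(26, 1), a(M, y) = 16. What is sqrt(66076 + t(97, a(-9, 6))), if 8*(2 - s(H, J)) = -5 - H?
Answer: sqrt(1059118)/4 ≈ 257.28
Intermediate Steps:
s(H, J) = 21/8 + H/8 (s(H, J) = 2 - (-5 - H)/8 = 2 + (5/8 + H/8) = 21/8 + H/8)
t(p, K) = 47/8 + K + p (t(p, K) = (p + K) + (21/8 + (1/8)*26) = (K + p) + (21/8 + 13/4) = (K + p) + 47/8 = 47/8 + K + p)
sqrt(66076 + t(97, a(-9, 6))) = sqrt(66076 + (47/8 + 16 + 97)) = sqrt(66076 + 951/8) = sqrt(529559/8) = sqrt(1059118)/4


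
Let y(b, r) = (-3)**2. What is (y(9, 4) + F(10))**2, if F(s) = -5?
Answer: 16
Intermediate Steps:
y(b, r) = 9
(y(9, 4) + F(10))**2 = (9 - 5)**2 = 4**2 = 16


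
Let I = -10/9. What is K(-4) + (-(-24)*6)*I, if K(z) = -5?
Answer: -165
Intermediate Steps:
I = -10/9 (I = -10*1/9 = -10/9 ≈ -1.1111)
K(-4) + (-(-24)*6)*I = -5 - (-24)*6*(-10/9) = -5 - 8*(-18)*(-10/9) = -5 + 144*(-10/9) = -5 - 160 = -165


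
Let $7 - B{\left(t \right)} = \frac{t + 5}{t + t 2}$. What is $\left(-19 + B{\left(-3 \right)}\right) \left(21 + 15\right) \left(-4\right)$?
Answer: $1696$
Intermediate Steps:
$B{\left(t \right)} = 7 - \frac{5 + t}{3 t}$ ($B{\left(t \right)} = 7 - \frac{t + 5}{t + t 2} = 7 - \frac{5 + t}{t + 2 t} = 7 - \frac{5 + t}{3 t}$)
$\left(-19 + B{\left(-3 \right)}\right) \left(21 + 15\right) \left(-4\right) = \left(-19 + \frac{5 \left(-1 + 4 \left(-3\right)\right)}{3 \left(-3\right)}\right) \left(21 + 15\right) \left(-4\right) = \left(-19 + \frac{5}{3} \left(- \frac{1}{3}\right) \left(-1 - 12\right)\right) 36 \left(-4\right) = \left(-19 + \frac{5}{3} \left(- \frac{1}{3}\right) \left(-13\right)\right) 36 \left(-4\right) = \left(-19 + \frac{65}{9}\right) 36 \left(-4\right) = \left(- \frac{106}{9}\right) 36 \left(-4\right) = \left(-424\right) \left(-4\right) = 1696$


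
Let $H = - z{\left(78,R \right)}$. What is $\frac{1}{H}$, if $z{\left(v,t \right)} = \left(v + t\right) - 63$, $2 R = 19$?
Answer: $- \frac{2}{49} \approx -0.040816$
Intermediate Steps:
$R = \frac{19}{2}$ ($R = \frac{1}{2} \cdot 19 = \frac{19}{2} \approx 9.5$)
$z{\left(v,t \right)} = -63 + t + v$ ($z{\left(v,t \right)} = \left(t + v\right) - 63 = -63 + t + v$)
$H = - \frac{49}{2}$ ($H = - (-63 + \frac{19}{2} + 78) = \left(-1\right) \frac{49}{2} = - \frac{49}{2} \approx -24.5$)
$\frac{1}{H} = \frac{1}{- \frac{49}{2}} = - \frac{2}{49}$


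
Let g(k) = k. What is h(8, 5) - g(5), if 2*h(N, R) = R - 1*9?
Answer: -7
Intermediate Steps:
h(N, R) = -9/2 + R/2 (h(N, R) = (R - 1*9)/2 = (R - 9)/2 = (-9 + R)/2 = -9/2 + R/2)
h(8, 5) - g(5) = (-9/2 + (1/2)*5) - 1*5 = (-9/2 + 5/2) - 5 = -2 - 5 = -7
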